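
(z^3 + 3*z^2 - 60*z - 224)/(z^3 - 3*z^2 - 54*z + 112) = (z + 4)/(z - 2)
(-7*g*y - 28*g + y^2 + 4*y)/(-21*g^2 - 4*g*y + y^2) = (y + 4)/(3*g + y)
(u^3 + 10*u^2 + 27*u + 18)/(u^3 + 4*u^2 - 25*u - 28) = (u^2 + 9*u + 18)/(u^2 + 3*u - 28)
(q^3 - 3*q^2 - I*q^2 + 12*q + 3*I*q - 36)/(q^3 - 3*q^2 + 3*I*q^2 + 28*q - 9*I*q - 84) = (q + 3*I)/(q + 7*I)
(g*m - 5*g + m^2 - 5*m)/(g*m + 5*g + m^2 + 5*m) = (m - 5)/(m + 5)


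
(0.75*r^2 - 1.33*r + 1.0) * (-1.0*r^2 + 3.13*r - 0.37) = -0.75*r^4 + 3.6775*r^3 - 5.4404*r^2 + 3.6221*r - 0.37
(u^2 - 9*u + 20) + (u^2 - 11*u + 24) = 2*u^2 - 20*u + 44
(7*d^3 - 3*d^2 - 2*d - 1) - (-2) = 7*d^3 - 3*d^2 - 2*d + 1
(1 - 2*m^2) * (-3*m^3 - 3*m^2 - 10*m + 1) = 6*m^5 + 6*m^4 + 17*m^3 - 5*m^2 - 10*m + 1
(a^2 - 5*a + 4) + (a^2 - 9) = 2*a^2 - 5*a - 5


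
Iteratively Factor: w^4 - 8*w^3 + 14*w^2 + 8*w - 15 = (w + 1)*(w^3 - 9*w^2 + 23*w - 15) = (w - 3)*(w + 1)*(w^2 - 6*w + 5) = (w - 3)*(w - 1)*(w + 1)*(w - 5)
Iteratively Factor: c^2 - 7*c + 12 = (c - 4)*(c - 3)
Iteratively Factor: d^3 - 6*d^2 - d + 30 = (d - 5)*(d^2 - d - 6) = (d - 5)*(d - 3)*(d + 2)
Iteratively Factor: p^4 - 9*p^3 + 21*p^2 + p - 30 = (p + 1)*(p^3 - 10*p^2 + 31*p - 30) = (p - 5)*(p + 1)*(p^2 - 5*p + 6) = (p - 5)*(p - 3)*(p + 1)*(p - 2)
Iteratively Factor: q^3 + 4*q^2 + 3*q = (q)*(q^2 + 4*q + 3) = q*(q + 3)*(q + 1)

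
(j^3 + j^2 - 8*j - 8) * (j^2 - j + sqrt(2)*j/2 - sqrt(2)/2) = j^5 + sqrt(2)*j^4/2 - 9*j^3 - 9*sqrt(2)*j^2/2 + 8*j + 4*sqrt(2)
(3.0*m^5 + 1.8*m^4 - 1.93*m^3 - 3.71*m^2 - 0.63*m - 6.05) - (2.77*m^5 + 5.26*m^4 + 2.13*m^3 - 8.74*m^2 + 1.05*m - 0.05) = 0.23*m^5 - 3.46*m^4 - 4.06*m^3 + 5.03*m^2 - 1.68*m - 6.0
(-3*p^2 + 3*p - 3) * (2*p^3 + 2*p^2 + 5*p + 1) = -6*p^5 - 15*p^3 + 6*p^2 - 12*p - 3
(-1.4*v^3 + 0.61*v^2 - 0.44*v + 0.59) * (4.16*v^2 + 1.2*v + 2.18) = -5.824*v^5 + 0.8576*v^4 - 4.1504*v^3 + 3.2562*v^2 - 0.2512*v + 1.2862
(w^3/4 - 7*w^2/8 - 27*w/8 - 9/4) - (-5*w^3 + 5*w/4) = 21*w^3/4 - 7*w^2/8 - 37*w/8 - 9/4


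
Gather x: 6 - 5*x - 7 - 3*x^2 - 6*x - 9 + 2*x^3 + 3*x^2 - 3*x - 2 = 2*x^3 - 14*x - 12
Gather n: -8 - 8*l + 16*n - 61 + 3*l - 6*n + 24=-5*l + 10*n - 45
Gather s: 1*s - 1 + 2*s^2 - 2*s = 2*s^2 - s - 1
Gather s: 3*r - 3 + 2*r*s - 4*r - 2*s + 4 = -r + s*(2*r - 2) + 1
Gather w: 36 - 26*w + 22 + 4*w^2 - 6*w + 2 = 4*w^2 - 32*w + 60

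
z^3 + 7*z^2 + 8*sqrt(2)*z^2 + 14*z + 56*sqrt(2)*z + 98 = (z + 7)*(z + sqrt(2))*(z + 7*sqrt(2))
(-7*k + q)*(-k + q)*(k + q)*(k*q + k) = 7*k^4*q + 7*k^4 - k^3*q^2 - k^3*q - 7*k^2*q^3 - 7*k^2*q^2 + k*q^4 + k*q^3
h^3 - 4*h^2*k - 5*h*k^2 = h*(h - 5*k)*(h + k)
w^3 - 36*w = w*(w - 6)*(w + 6)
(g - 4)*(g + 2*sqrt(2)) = g^2 - 4*g + 2*sqrt(2)*g - 8*sqrt(2)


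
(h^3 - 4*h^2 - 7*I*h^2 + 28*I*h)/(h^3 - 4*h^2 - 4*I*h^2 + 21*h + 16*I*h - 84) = h/(h + 3*I)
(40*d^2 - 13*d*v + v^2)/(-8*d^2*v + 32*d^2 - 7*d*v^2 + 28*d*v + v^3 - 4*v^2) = (-5*d + v)/(d*v - 4*d + v^2 - 4*v)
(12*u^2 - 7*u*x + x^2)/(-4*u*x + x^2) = (-3*u + x)/x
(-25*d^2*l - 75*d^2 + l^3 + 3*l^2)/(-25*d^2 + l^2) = l + 3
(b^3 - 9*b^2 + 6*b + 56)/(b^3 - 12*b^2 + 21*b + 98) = (b - 4)/(b - 7)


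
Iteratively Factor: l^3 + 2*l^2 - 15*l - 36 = (l + 3)*(l^2 - l - 12) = (l + 3)^2*(l - 4)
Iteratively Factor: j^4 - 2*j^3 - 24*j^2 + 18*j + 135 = (j - 5)*(j^3 + 3*j^2 - 9*j - 27) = (j - 5)*(j + 3)*(j^2 - 9) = (j - 5)*(j + 3)^2*(j - 3)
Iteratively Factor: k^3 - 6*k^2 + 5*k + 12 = (k - 4)*(k^2 - 2*k - 3) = (k - 4)*(k - 3)*(k + 1)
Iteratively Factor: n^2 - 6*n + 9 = (n - 3)*(n - 3)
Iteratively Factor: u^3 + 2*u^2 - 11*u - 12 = (u - 3)*(u^2 + 5*u + 4) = (u - 3)*(u + 1)*(u + 4)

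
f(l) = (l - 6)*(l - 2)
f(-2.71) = 41.02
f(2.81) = -2.58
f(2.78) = -2.51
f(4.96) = -3.08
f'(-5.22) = -18.44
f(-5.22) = 81.01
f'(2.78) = -2.44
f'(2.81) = -2.38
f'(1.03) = -5.94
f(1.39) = 2.81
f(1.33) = 3.13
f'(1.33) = -5.34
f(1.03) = 4.82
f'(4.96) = 1.92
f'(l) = 2*l - 8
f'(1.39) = -5.22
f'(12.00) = 16.00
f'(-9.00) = -26.00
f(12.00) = 60.00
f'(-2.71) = -13.42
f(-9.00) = 165.00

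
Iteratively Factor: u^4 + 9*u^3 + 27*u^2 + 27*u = (u + 3)*(u^3 + 6*u^2 + 9*u) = u*(u + 3)*(u^2 + 6*u + 9) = u*(u + 3)^2*(u + 3)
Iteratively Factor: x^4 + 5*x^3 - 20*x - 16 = (x - 2)*(x^3 + 7*x^2 + 14*x + 8) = (x - 2)*(x + 1)*(x^2 + 6*x + 8) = (x - 2)*(x + 1)*(x + 2)*(x + 4)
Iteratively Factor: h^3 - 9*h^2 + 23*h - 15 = (h - 5)*(h^2 - 4*h + 3) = (h - 5)*(h - 3)*(h - 1)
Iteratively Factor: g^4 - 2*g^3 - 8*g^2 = (g + 2)*(g^3 - 4*g^2) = g*(g + 2)*(g^2 - 4*g) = g^2*(g + 2)*(g - 4)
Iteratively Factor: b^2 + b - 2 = (b - 1)*(b + 2)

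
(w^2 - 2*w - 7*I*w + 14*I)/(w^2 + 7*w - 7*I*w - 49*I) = (w - 2)/(w + 7)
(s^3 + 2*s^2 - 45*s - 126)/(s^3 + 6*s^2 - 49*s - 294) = (s + 3)/(s + 7)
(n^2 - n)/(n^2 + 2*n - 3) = n/(n + 3)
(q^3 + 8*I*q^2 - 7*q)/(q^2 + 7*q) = (q^2 + 8*I*q - 7)/(q + 7)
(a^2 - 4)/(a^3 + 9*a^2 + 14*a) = (a - 2)/(a*(a + 7))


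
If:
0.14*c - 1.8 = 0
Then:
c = 12.86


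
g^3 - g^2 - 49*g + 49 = (g - 7)*(g - 1)*(g + 7)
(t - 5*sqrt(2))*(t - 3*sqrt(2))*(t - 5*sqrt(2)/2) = t^3 - 21*sqrt(2)*t^2/2 + 70*t - 75*sqrt(2)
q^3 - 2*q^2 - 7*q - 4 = (q - 4)*(q + 1)^2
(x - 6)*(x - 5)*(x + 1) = x^3 - 10*x^2 + 19*x + 30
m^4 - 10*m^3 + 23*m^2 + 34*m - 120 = (m - 5)*(m - 4)*(m - 3)*(m + 2)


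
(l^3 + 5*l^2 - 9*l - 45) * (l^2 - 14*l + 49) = l^5 - 9*l^4 - 30*l^3 + 326*l^2 + 189*l - 2205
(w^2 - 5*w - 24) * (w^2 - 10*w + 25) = w^4 - 15*w^3 + 51*w^2 + 115*w - 600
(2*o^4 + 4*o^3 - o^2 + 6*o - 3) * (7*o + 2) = 14*o^5 + 32*o^4 + o^3 + 40*o^2 - 9*o - 6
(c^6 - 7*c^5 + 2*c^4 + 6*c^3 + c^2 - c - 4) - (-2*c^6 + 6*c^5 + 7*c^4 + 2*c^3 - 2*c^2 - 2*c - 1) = 3*c^6 - 13*c^5 - 5*c^4 + 4*c^3 + 3*c^2 + c - 3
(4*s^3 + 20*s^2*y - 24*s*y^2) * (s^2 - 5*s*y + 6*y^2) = 4*s^5 - 100*s^3*y^2 + 240*s^2*y^3 - 144*s*y^4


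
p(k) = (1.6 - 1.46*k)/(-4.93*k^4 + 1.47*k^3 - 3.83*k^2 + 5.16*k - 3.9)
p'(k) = (1.6 - 1.46*k)*(19.72*k^3 - 4.41*k^2 + 7.66*k - 5.16)/(-4.93*k^4 + 1.47*k^3 - 3.83*k^2 + 5.16*k - 3.9)^2 - 1.46/(-4.93*k^4 + 1.47*k^3 - 3.83*k^2 + 5.16*k - 3.9) = (-21.5934*k^4 + 35.8444*k^3 - 12.6478*k^2 + 12.256*k - 2.562)/(24.3049*k^8 - 14.4942*k^7 + 39.9247*k^6 - 62.1378*k^5 + 68.2933*k^4 - 50.9916*k^3 + 56.4996*k^2 - 40.248*k + 15.21)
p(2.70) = 0.01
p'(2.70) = -0.01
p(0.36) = -0.42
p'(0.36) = 0.23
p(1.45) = 0.02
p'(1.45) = 0.01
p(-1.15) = -0.13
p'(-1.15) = -0.19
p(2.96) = 0.01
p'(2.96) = -0.01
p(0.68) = -0.22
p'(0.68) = 0.87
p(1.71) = 0.02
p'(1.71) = -0.01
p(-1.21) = -0.12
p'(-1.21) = -0.17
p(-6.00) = -0.00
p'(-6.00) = -0.00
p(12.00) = 0.00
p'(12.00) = -0.00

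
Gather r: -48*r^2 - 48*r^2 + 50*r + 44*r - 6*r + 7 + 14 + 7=-96*r^2 + 88*r + 28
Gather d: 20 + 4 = 24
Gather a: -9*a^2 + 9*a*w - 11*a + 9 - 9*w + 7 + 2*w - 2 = -9*a^2 + a*(9*w - 11) - 7*w + 14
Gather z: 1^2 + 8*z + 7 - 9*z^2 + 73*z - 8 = -9*z^2 + 81*z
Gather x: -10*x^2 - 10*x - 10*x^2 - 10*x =-20*x^2 - 20*x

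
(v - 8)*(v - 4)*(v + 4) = v^3 - 8*v^2 - 16*v + 128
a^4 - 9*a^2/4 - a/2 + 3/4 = (a - 3/2)*(a - 1/2)*(a + 1)^2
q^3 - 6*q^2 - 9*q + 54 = (q - 6)*(q - 3)*(q + 3)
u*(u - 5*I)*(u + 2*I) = u^3 - 3*I*u^2 + 10*u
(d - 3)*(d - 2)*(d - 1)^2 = d^4 - 7*d^3 + 17*d^2 - 17*d + 6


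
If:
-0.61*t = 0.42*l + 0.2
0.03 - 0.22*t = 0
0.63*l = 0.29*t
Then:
No Solution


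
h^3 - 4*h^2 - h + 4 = (h - 4)*(h - 1)*(h + 1)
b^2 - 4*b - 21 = (b - 7)*(b + 3)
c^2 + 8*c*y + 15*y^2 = (c + 3*y)*(c + 5*y)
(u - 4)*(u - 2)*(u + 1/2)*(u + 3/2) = u^4 - 4*u^3 - 13*u^2/4 + 23*u/2 + 6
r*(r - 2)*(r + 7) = r^3 + 5*r^2 - 14*r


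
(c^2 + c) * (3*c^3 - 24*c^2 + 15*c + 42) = 3*c^5 - 21*c^4 - 9*c^3 + 57*c^2 + 42*c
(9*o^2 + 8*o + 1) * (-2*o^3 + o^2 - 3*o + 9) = -18*o^5 - 7*o^4 - 21*o^3 + 58*o^2 + 69*o + 9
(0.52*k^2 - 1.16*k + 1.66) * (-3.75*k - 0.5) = -1.95*k^3 + 4.09*k^2 - 5.645*k - 0.83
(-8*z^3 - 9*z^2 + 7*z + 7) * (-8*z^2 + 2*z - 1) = 64*z^5 + 56*z^4 - 66*z^3 - 33*z^2 + 7*z - 7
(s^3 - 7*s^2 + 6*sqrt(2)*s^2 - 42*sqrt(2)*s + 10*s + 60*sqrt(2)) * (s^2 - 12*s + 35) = s^5 - 19*s^4 + 6*sqrt(2)*s^4 - 114*sqrt(2)*s^3 + 129*s^3 - 365*s^2 + 774*sqrt(2)*s^2 - 2190*sqrt(2)*s + 350*s + 2100*sqrt(2)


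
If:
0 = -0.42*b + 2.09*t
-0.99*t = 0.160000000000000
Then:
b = -0.80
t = -0.16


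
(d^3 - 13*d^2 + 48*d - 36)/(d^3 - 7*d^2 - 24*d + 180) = (d - 1)/(d + 5)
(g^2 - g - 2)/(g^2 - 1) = (g - 2)/(g - 1)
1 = 1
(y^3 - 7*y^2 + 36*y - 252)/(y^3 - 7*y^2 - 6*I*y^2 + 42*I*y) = (y + 6*I)/y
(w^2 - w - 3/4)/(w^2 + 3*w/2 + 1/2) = (w - 3/2)/(w + 1)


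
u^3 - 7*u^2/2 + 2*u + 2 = (u - 2)^2*(u + 1/2)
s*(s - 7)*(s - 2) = s^3 - 9*s^2 + 14*s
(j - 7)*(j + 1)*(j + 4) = j^3 - 2*j^2 - 31*j - 28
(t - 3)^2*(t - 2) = t^3 - 8*t^2 + 21*t - 18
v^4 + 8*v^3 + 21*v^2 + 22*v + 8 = (v + 1)^2*(v + 2)*(v + 4)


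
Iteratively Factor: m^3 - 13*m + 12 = (m - 1)*(m^2 + m - 12) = (m - 3)*(m - 1)*(m + 4)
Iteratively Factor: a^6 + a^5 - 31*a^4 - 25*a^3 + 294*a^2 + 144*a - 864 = (a + 3)*(a^5 - 2*a^4 - 25*a^3 + 50*a^2 + 144*a - 288) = (a + 3)*(a + 4)*(a^4 - 6*a^3 - a^2 + 54*a - 72) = (a - 2)*(a + 3)*(a + 4)*(a^3 - 4*a^2 - 9*a + 36) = (a - 4)*(a - 2)*(a + 3)*(a + 4)*(a^2 - 9) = (a - 4)*(a - 2)*(a + 3)^2*(a + 4)*(a - 3)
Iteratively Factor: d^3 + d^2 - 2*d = (d - 1)*(d^2 + 2*d) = d*(d - 1)*(d + 2)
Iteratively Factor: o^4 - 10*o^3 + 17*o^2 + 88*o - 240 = (o - 4)*(o^3 - 6*o^2 - 7*o + 60) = (o - 5)*(o - 4)*(o^2 - o - 12) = (o - 5)*(o - 4)*(o + 3)*(o - 4)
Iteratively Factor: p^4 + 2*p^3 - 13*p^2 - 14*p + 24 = (p - 1)*(p^3 + 3*p^2 - 10*p - 24) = (p - 3)*(p - 1)*(p^2 + 6*p + 8) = (p - 3)*(p - 1)*(p + 2)*(p + 4)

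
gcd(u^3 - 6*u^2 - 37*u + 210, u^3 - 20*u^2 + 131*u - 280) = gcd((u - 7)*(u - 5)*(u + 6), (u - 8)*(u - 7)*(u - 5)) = u^2 - 12*u + 35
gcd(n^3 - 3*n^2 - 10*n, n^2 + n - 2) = n + 2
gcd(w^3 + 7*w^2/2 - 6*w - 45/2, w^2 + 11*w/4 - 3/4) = w + 3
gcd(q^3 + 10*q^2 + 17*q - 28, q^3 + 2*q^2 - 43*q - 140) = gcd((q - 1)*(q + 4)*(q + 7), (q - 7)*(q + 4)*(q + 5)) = q + 4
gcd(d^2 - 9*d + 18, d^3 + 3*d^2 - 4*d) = 1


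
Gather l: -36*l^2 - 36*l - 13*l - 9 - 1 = -36*l^2 - 49*l - 10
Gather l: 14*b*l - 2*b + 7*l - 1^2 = -2*b + l*(14*b + 7) - 1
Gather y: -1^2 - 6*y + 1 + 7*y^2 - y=7*y^2 - 7*y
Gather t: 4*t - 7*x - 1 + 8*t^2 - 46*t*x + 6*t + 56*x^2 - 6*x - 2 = 8*t^2 + t*(10 - 46*x) + 56*x^2 - 13*x - 3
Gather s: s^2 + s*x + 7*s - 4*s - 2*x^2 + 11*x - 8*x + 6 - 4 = s^2 + s*(x + 3) - 2*x^2 + 3*x + 2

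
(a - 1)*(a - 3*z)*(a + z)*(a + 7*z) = a^4 + 5*a^3*z - a^3 - 17*a^2*z^2 - 5*a^2*z - 21*a*z^3 + 17*a*z^2 + 21*z^3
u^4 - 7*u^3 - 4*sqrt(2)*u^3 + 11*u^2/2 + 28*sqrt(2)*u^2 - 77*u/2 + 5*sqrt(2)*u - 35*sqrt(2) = (u - 7)*(u - 5*sqrt(2)/2)*(u - 2*sqrt(2))*(u + sqrt(2)/2)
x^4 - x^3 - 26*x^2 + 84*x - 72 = (x - 3)*(x - 2)^2*(x + 6)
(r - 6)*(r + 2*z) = r^2 + 2*r*z - 6*r - 12*z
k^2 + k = k*(k + 1)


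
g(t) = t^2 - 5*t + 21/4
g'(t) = 2*t - 5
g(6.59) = 15.73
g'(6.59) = 8.18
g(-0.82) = 10.02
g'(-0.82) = -6.64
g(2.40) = -0.99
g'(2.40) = -0.20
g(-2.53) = 24.30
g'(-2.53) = -10.06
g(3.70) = 0.44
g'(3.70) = 2.40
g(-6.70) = 83.64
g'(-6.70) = -18.40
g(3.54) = 0.08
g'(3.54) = 2.08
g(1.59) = -0.17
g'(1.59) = -1.82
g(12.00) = 89.25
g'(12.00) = 19.00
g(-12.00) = 209.25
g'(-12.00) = -29.00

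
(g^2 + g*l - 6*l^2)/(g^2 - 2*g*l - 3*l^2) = (-g^2 - g*l + 6*l^2)/(-g^2 + 2*g*l + 3*l^2)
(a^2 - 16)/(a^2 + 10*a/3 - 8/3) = 3*(a - 4)/(3*a - 2)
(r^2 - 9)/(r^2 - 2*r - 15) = (r - 3)/(r - 5)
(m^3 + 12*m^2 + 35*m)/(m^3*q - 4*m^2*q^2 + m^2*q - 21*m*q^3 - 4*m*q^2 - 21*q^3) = m*(-m^2 - 12*m - 35)/(q*(-m^3 + 4*m^2*q - m^2 + 21*m*q^2 + 4*m*q + 21*q^2))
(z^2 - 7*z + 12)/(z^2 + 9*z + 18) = (z^2 - 7*z + 12)/(z^2 + 9*z + 18)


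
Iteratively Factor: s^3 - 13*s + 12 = (s - 1)*(s^2 + s - 12) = (s - 3)*(s - 1)*(s + 4)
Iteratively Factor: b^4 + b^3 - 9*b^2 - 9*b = (b + 3)*(b^3 - 2*b^2 - 3*b) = (b + 1)*(b + 3)*(b^2 - 3*b) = (b - 3)*(b + 1)*(b + 3)*(b)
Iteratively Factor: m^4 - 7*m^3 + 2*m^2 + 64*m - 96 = (m + 3)*(m^3 - 10*m^2 + 32*m - 32) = (m - 2)*(m + 3)*(m^2 - 8*m + 16) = (m - 4)*(m - 2)*(m + 3)*(m - 4)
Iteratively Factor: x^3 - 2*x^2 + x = (x)*(x^2 - 2*x + 1) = x*(x - 1)*(x - 1)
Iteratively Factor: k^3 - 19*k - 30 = (k + 3)*(k^2 - 3*k - 10) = (k + 2)*(k + 3)*(k - 5)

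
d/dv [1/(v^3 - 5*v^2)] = (10 - 3*v)/(v^3*(v - 5)^2)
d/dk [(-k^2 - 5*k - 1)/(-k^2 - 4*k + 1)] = (-k^2 - 4*k - 9)/(k^4 + 8*k^3 + 14*k^2 - 8*k + 1)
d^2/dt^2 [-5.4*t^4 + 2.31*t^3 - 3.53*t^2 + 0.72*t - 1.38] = -64.8*t^2 + 13.86*t - 7.06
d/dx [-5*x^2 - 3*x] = -10*x - 3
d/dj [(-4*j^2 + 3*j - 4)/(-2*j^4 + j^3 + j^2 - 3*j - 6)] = ((8*j - 3)*(2*j^4 - j^3 - j^2 + 3*j + 6) - (4*j^2 - 3*j + 4)*(8*j^3 - 3*j^2 - 2*j + 3))/(2*j^4 - j^3 - j^2 + 3*j + 6)^2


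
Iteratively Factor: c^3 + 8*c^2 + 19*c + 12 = (c + 3)*(c^2 + 5*c + 4) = (c + 3)*(c + 4)*(c + 1)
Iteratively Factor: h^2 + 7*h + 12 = (h + 4)*(h + 3)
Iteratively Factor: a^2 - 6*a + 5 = (a - 1)*(a - 5)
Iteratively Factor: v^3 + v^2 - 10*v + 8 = (v - 1)*(v^2 + 2*v - 8) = (v - 1)*(v + 4)*(v - 2)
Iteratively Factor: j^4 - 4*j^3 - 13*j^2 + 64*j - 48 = (j - 4)*(j^3 - 13*j + 12) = (j - 4)*(j - 1)*(j^2 + j - 12) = (j - 4)*(j - 3)*(j - 1)*(j + 4)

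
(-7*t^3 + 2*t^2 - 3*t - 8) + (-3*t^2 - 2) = -7*t^3 - t^2 - 3*t - 10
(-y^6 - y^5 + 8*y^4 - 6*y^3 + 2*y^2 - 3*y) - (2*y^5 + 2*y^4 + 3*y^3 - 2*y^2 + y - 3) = -y^6 - 3*y^5 + 6*y^4 - 9*y^3 + 4*y^2 - 4*y + 3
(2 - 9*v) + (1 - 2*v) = 3 - 11*v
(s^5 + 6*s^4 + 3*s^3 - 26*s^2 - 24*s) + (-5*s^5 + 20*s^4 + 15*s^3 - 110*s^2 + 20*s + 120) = -4*s^5 + 26*s^4 + 18*s^3 - 136*s^2 - 4*s + 120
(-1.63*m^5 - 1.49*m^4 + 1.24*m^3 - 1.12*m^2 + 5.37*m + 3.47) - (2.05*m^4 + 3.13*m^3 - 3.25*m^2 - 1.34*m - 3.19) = -1.63*m^5 - 3.54*m^4 - 1.89*m^3 + 2.13*m^2 + 6.71*m + 6.66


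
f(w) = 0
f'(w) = 0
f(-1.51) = 0.00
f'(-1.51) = 0.00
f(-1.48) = 0.00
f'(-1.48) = 0.00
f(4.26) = 0.00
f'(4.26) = 0.00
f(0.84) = 0.00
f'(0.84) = 0.00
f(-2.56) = 0.00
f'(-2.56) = 0.00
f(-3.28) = 0.00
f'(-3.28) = 0.00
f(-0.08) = 0.00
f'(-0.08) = 0.00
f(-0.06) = 0.00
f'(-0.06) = 0.00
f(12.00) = 0.00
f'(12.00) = 0.00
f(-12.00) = 0.00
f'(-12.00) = 0.00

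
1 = 1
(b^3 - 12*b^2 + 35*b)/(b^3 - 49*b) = (b - 5)/(b + 7)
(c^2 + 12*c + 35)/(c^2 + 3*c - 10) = (c + 7)/(c - 2)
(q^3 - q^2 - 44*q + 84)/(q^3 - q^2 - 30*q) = (q^2 + 5*q - 14)/(q*(q + 5))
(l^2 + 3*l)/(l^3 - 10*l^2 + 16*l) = (l + 3)/(l^2 - 10*l + 16)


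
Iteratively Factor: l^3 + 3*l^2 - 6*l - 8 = (l + 1)*(l^2 + 2*l - 8) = (l + 1)*(l + 4)*(l - 2)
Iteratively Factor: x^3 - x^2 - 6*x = (x - 3)*(x^2 + 2*x) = (x - 3)*(x + 2)*(x)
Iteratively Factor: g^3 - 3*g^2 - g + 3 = (g + 1)*(g^2 - 4*g + 3) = (g - 1)*(g + 1)*(g - 3)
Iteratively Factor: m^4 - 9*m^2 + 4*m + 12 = (m - 2)*(m^3 + 2*m^2 - 5*m - 6) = (m - 2)*(m + 1)*(m^2 + m - 6) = (m - 2)^2*(m + 1)*(m + 3)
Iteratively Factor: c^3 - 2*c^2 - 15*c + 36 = (c + 4)*(c^2 - 6*c + 9) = (c - 3)*(c + 4)*(c - 3)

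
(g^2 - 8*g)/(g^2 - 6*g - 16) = g/(g + 2)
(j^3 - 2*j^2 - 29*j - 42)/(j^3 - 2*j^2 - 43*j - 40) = (-j^3 + 2*j^2 + 29*j + 42)/(-j^3 + 2*j^2 + 43*j + 40)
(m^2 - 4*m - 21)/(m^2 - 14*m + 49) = (m + 3)/(m - 7)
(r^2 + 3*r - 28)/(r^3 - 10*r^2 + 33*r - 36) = (r + 7)/(r^2 - 6*r + 9)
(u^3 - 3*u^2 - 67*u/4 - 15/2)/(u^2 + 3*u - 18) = (4*u^3 - 12*u^2 - 67*u - 30)/(4*(u^2 + 3*u - 18))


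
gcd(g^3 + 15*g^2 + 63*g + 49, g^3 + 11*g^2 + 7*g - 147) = g^2 + 14*g + 49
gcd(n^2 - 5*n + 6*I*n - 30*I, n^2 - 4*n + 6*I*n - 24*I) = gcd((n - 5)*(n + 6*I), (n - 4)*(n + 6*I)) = n + 6*I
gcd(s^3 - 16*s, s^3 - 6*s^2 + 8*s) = s^2 - 4*s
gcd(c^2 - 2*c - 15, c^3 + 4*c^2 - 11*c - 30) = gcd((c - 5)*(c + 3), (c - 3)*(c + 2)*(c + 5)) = 1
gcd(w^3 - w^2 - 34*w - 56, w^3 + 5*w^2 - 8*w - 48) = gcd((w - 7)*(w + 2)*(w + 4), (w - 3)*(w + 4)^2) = w + 4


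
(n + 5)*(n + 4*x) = n^2 + 4*n*x + 5*n + 20*x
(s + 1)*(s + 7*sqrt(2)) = s^2 + s + 7*sqrt(2)*s + 7*sqrt(2)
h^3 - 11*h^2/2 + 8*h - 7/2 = (h - 7/2)*(h - 1)^2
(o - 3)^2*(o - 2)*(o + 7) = o^4 - o^3 - 35*o^2 + 129*o - 126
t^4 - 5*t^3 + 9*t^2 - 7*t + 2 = (t - 2)*(t - 1)^3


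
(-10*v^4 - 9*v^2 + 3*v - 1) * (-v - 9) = 10*v^5 + 90*v^4 + 9*v^3 + 78*v^2 - 26*v + 9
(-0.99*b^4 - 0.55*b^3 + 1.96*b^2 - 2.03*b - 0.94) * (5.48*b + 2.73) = -5.4252*b^5 - 5.7167*b^4 + 9.2393*b^3 - 5.7736*b^2 - 10.6931*b - 2.5662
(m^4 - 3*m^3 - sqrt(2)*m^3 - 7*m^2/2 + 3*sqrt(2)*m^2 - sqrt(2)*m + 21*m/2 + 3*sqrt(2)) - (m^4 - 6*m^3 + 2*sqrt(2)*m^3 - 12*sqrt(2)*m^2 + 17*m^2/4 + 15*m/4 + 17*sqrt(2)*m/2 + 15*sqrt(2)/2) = -3*sqrt(2)*m^3 + 3*m^3 - 31*m^2/4 + 15*sqrt(2)*m^2 - 19*sqrt(2)*m/2 + 27*m/4 - 9*sqrt(2)/2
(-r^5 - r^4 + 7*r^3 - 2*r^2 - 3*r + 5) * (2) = -2*r^5 - 2*r^4 + 14*r^3 - 4*r^2 - 6*r + 10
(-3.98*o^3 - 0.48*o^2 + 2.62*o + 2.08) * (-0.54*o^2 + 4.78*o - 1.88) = 2.1492*o^5 - 18.7652*o^4 + 3.7732*o^3 + 12.3028*o^2 + 5.0168*o - 3.9104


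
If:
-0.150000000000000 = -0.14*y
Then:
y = 1.07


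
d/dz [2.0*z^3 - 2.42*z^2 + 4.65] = z*(6.0*z - 4.84)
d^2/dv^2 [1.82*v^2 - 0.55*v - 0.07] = 3.64000000000000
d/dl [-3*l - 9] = -3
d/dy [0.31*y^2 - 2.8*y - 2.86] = 0.62*y - 2.8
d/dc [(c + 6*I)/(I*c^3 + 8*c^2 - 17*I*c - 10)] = 2*(I*c^3 - 5*c^2 + 48*I*c + 56)/(c^6 - 16*I*c^5 - 98*c^4 + 292*I*c^3 + 449*c^2 - 340*I*c - 100)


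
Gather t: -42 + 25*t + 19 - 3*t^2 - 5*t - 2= -3*t^2 + 20*t - 25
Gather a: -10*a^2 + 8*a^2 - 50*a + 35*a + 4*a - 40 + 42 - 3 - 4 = -2*a^2 - 11*a - 5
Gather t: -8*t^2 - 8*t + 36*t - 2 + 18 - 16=-8*t^2 + 28*t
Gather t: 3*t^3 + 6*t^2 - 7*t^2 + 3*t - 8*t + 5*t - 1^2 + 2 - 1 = 3*t^3 - t^2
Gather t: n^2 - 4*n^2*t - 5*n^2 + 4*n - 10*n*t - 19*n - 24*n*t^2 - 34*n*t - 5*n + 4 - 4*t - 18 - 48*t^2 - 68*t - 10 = -4*n^2 - 20*n + t^2*(-24*n - 48) + t*(-4*n^2 - 44*n - 72) - 24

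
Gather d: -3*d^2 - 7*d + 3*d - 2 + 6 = -3*d^2 - 4*d + 4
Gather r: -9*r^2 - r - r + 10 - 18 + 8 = -9*r^2 - 2*r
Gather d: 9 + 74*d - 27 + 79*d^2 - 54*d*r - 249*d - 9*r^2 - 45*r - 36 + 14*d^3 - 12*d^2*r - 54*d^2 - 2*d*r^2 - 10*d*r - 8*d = 14*d^3 + d^2*(25 - 12*r) + d*(-2*r^2 - 64*r - 183) - 9*r^2 - 45*r - 54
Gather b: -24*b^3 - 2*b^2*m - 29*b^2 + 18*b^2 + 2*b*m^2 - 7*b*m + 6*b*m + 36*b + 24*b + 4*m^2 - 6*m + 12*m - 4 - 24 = -24*b^3 + b^2*(-2*m - 11) + b*(2*m^2 - m + 60) + 4*m^2 + 6*m - 28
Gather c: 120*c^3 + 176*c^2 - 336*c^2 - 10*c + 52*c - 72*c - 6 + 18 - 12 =120*c^3 - 160*c^2 - 30*c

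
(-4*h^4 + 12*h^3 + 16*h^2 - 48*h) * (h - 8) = -4*h^5 + 44*h^4 - 80*h^3 - 176*h^2 + 384*h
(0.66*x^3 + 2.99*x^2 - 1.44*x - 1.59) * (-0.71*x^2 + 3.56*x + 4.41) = -0.4686*x^5 + 0.2267*x^4 + 14.5774*x^3 + 9.1884*x^2 - 12.0108*x - 7.0119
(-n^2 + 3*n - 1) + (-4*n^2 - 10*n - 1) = -5*n^2 - 7*n - 2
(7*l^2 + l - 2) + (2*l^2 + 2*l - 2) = 9*l^2 + 3*l - 4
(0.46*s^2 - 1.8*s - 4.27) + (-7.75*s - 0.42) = 0.46*s^2 - 9.55*s - 4.69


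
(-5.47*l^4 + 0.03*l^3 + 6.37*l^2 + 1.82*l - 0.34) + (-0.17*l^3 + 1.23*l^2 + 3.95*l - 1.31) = -5.47*l^4 - 0.14*l^3 + 7.6*l^2 + 5.77*l - 1.65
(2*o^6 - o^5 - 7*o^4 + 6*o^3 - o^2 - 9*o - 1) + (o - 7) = 2*o^6 - o^5 - 7*o^4 + 6*o^3 - o^2 - 8*o - 8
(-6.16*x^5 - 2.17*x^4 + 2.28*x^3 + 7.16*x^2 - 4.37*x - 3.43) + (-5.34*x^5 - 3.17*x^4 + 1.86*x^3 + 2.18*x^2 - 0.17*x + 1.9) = -11.5*x^5 - 5.34*x^4 + 4.14*x^3 + 9.34*x^2 - 4.54*x - 1.53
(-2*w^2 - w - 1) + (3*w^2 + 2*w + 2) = w^2 + w + 1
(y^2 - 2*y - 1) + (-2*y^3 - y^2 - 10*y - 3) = -2*y^3 - 12*y - 4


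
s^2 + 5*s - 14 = (s - 2)*(s + 7)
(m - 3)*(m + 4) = m^2 + m - 12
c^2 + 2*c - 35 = (c - 5)*(c + 7)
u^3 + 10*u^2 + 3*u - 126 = (u - 3)*(u + 6)*(u + 7)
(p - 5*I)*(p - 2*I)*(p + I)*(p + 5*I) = p^4 - I*p^3 + 27*p^2 - 25*I*p + 50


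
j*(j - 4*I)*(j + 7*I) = j^3 + 3*I*j^2 + 28*j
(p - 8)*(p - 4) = p^2 - 12*p + 32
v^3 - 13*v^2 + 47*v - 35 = (v - 7)*(v - 5)*(v - 1)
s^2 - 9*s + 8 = (s - 8)*(s - 1)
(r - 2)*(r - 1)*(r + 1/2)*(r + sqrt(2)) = r^4 - 5*r^3/2 + sqrt(2)*r^3 - 5*sqrt(2)*r^2/2 + r^2/2 + sqrt(2)*r/2 + r + sqrt(2)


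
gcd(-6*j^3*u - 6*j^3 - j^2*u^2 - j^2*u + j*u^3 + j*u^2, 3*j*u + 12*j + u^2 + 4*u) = 1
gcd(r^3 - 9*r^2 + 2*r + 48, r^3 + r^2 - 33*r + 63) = r - 3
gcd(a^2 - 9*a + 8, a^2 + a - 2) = a - 1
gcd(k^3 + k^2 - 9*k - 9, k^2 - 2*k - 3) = k^2 - 2*k - 3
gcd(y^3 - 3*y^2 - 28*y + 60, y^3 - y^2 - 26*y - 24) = y - 6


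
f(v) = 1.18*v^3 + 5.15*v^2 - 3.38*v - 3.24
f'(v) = 3.54*v^2 + 10.3*v - 3.38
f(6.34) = 483.05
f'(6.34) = 204.21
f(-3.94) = 17.85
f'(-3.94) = 10.99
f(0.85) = -1.67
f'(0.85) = 7.93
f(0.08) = -3.48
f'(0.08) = -2.53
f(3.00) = 64.83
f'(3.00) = 59.38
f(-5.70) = -35.18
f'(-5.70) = 52.92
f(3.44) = 94.11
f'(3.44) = 73.94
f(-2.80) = 20.70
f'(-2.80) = -4.47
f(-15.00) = -2776.29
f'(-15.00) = 638.62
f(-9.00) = -415.89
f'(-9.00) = 190.66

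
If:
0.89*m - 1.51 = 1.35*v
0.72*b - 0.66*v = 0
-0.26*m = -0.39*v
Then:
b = -92.28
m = -151.00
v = -100.67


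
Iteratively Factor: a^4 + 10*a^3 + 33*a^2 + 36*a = (a + 4)*(a^3 + 6*a^2 + 9*a) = (a + 3)*(a + 4)*(a^2 + 3*a) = (a + 3)^2*(a + 4)*(a)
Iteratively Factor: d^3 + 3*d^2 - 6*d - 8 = (d - 2)*(d^2 + 5*d + 4) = (d - 2)*(d + 4)*(d + 1)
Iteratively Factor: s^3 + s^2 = (s)*(s^2 + s) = s*(s + 1)*(s)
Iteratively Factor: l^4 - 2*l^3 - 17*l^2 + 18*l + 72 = (l - 3)*(l^3 + l^2 - 14*l - 24) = (l - 4)*(l - 3)*(l^2 + 5*l + 6) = (l - 4)*(l - 3)*(l + 3)*(l + 2)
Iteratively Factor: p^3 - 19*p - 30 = (p + 3)*(p^2 - 3*p - 10) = (p - 5)*(p + 3)*(p + 2)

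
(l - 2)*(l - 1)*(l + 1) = l^3 - 2*l^2 - l + 2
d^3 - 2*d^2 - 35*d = d*(d - 7)*(d + 5)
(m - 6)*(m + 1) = m^2 - 5*m - 6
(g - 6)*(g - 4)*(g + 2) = g^3 - 8*g^2 + 4*g + 48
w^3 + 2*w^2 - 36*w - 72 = (w - 6)*(w + 2)*(w + 6)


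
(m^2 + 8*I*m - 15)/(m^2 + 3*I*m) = (m + 5*I)/m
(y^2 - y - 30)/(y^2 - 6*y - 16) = (-y^2 + y + 30)/(-y^2 + 6*y + 16)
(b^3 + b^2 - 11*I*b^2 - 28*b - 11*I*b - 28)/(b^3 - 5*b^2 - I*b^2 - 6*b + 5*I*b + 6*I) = (b^2 - 11*I*b - 28)/(b^2 - b*(6 + I) + 6*I)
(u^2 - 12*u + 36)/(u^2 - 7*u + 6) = (u - 6)/(u - 1)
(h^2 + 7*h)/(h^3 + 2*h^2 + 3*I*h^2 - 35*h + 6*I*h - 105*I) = h/(h^2 + h*(-5 + 3*I) - 15*I)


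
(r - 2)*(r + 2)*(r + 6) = r^3 + 6*r^2 - 4*r - 24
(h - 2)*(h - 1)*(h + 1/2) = h^3 - 5*h^2/2 + h/2 + 1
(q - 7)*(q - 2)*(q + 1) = q^3 - 8*q^2 + 5*q + 14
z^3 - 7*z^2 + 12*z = z*(z - 4)*(z - 3)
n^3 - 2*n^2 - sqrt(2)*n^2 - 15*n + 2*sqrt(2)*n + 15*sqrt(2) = (n - 5)*(n + 3)*(n - sqrt(2))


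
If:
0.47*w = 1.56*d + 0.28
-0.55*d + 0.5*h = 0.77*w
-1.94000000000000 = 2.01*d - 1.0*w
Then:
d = 1.03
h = 7.30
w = 4.00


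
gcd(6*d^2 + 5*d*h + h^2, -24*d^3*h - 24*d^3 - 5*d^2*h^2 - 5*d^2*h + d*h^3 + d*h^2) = 3*d + h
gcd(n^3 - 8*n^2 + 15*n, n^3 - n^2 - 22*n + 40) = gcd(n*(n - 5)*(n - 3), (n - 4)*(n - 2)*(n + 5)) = 1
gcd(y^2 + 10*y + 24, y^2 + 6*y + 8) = y + 4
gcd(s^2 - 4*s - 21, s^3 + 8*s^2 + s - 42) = s + 3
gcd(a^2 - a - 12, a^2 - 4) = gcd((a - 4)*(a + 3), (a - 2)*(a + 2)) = 1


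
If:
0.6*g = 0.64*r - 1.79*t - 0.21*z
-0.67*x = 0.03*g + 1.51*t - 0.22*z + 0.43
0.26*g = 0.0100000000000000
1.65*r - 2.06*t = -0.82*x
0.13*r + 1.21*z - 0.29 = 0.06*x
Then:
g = 0.04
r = 2.25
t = 0.81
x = -2.51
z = -0.13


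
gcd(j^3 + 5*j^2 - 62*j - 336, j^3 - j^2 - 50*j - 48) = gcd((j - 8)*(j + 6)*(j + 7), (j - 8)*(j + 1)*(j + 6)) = j^2 - 2*j - 48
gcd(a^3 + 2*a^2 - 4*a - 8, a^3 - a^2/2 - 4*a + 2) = a^2 - 4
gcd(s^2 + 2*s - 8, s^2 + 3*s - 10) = s - 2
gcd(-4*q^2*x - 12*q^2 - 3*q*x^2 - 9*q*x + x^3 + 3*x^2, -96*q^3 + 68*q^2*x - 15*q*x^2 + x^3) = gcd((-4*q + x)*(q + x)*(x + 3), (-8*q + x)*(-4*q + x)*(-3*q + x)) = -4*q + x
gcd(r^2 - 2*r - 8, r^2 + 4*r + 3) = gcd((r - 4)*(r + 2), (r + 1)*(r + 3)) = 1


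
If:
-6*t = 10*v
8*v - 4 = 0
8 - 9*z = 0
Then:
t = -5/6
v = 1/2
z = 8/9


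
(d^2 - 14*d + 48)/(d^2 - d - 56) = (d - 6)/(d + 7)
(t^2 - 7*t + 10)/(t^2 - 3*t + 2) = (t - 5)/(t - 1)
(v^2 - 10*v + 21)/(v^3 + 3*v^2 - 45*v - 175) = (v - 3)/(v^2 + 10*v + 25)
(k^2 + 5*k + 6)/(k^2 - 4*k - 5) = (k^2 + 5*k + 6)/(k^2 - 4*k - 5)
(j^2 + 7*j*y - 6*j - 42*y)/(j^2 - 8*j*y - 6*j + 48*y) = (-j - 7*y)/(-j + 8*y)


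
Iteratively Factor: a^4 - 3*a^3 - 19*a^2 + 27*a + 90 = (a - 5)*(a^3 + 2*a^2 - 9*a - 18) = (a - 5)*(a + 2)*(a^2 - 9) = (a - 5)*(a + 2)*(a + 3)*(a - 3)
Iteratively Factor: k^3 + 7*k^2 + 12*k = (k + 4)*(k^2 + 3*k) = k*(k + 4)*(k + 3)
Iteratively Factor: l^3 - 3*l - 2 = (l + 1)*(l^2 - l - 2) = (l - 2)*(l + 1)*(l + 1)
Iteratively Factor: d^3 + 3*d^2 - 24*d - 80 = (d + 4)*(d^2 - d - 20) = (d + 4)^2*(d - 5)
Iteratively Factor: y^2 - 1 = (y + 1)*(y - 1)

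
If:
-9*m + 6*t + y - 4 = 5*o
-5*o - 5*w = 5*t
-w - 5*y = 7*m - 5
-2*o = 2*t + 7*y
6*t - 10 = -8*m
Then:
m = 643/992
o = -985/992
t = 199/248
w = 189/992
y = 27/496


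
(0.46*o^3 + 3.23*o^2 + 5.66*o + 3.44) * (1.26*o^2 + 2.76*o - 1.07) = 0.5796*o^5 + 5.3394*o^4 + 15.5542*o^3 + 16.4999*o^2 + 3.4382*o - 3.6808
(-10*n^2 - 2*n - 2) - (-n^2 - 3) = -9*n^2 - 2*n + 1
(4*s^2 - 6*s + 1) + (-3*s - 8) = 4*s^2 - 9*s - 7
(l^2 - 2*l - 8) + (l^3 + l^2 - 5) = l^3 + 2*l^2 - 2*l - 13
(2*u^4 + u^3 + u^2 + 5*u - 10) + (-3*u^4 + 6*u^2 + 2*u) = -u^4 + u^3 + 7*u^2 + 7*u - 10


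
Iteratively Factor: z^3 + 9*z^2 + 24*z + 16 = (z + 4)*(z^2 + 5*z + 4) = (z + 1)*(z + 4)*(z + 4)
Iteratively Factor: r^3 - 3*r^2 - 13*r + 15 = (r - 5)*(r^2 + 2*r - 3) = (r - 5)*(r + 3)*(r - 1)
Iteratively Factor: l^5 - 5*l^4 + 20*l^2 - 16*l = (l)*(l^4 - 5*l^3 + 20*l - 16) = l*(l - 4)*(l^3 - l^2 - 4*l + 4) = l*(l - 4)*(l + 2)*(l^2 - 3*l + 2) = l*(l - 4)*(l - 1)*(l + 2)*(l - 2)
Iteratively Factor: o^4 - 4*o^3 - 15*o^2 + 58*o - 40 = (o - 1)*(o^3 - 3*o^2 - 18*o + 40) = (o - 2)*(o - 1)*(o^2 - o - 20) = (o - 2)*(o - 1)*(o + 4)*(o - 5)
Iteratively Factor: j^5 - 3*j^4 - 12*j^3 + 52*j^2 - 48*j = (j - 2)*(j^4 - j^3 - 14*j^2 + 24*j) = j*(j - 2)*(j^3 - j^2 - 14*j + 24) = j*(j - 2)^2*(j^2 + j - 12) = j*(j - 3)*(j - 2)^2*(j + 4)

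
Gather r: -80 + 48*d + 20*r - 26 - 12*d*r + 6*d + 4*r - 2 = 54*d + r*(24 - 12*d) - 108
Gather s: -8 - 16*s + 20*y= -16*s + 20*y - 8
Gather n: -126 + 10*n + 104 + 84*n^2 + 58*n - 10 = 84*n^2 + 68*n - 32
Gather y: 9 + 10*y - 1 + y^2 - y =y^2 + 9*y + 8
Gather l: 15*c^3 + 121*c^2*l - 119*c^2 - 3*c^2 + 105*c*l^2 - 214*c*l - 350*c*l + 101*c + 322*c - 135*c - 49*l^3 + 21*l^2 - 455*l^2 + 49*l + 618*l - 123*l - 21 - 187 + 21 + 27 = 15*c^3 - 122*c^2 + 288*c - 49*l^3 + l^2*(105*c - 434) + l*(121*c^2 - 564*c + 544) - 160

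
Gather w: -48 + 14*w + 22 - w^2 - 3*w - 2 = -w^2 + 11*w - 28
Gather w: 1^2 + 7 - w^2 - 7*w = -w^2 - 7*w + 8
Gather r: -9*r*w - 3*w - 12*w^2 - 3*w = -9*r*w - 12*w^2 - 6*w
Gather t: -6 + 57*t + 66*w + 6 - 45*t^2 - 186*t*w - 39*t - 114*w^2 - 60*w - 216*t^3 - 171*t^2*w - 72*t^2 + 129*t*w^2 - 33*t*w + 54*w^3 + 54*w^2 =-216*t^3 + t^2*(-171*w - 117) + t*(129*w^2 - 219*w + 18) + 54*w^3 - 60*w^2 + 6*w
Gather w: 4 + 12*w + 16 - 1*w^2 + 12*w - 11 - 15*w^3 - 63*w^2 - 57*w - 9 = -15*w^3 - 64*w^2 - 33*w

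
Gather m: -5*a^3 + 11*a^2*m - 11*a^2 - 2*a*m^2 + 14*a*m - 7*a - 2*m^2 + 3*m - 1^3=-5*a^3 - 11*a^2 - 7*a + m^2*(-2*a - 2) + m*(11*a^2 + 14*a + 3) - 1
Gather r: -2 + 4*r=4*r - 2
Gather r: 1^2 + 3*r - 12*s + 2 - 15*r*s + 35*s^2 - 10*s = r*(3 - 15*s) + 35*s^2 - 22*s + 3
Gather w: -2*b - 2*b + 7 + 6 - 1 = 12 - 4*b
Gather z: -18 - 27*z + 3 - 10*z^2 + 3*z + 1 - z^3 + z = -z^3 - 10*z^2 - 23*z - 14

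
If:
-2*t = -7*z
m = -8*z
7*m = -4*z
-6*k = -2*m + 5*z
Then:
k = 0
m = 0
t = 0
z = 0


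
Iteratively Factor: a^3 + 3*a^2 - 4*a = (a)*(a^2 + 3*a - 4) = a*(a + 4)*(a - 1)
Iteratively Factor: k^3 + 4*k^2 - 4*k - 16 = (k + 4)*(k^2 - 4) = (k - 2)*(k + 4)*(k + 2)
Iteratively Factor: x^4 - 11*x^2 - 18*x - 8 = (x + 2)*(x^3 - 2*x^2 - 7*x - 4) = (x - 4)*(x + 2)*(x^2 + 2*x + 1) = (x - 4)*(x + 1)*(x + 2)*(x + 1)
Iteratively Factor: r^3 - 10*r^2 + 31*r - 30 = (r - 3)*(r^2 - 7*r + 10) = (r - 3)*(r - 2)*(r - 5)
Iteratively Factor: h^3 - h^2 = (h - 1)*(h^2) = h*(h - 1)*(h)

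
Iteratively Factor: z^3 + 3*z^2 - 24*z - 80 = (z + 4)*(z^2 - z - 20) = (z - 5)*(z + 4)*(z + 4)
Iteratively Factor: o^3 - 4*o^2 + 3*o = (o - 3)*(o^2 - o) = (o - 3)*(o - 1)*(o)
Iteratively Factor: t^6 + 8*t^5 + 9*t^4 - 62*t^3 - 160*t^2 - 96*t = (t + 1)*(t^5 + 7*t^4 + 2*t^3 - 64*t^2 - 96*t) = (t - 3)*(t + 1)*(t^4 + 10*t^3 + 32*t^2 + 32*t) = (t - 3)*(t + 1)*(t + 4)*(t^3 + 6*t^2 + 8*t) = (t - 3)*(t + 1)*(t + 2)*(t + 4)*(t^2 + 4*t) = (t - 3)*(t + 1)*(t + 2)*(t + 4)^2*(t)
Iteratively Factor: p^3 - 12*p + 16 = (p - 2)*(p^2 + 2*p - 8) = (p - 2)^2*(p + 4)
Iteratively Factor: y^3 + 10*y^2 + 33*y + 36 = (y + 4)*(y^2 + 6*y + 9) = (y + 3)*(y + 4)*(y + 3)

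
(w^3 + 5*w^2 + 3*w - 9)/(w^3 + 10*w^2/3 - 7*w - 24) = 3*(w - 1)/(3*w - 8)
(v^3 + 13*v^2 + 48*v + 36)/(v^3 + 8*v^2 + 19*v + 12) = (v^2 + 12*v + 36)/(v^2 + 7*v + 12)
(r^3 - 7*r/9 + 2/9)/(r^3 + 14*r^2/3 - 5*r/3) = (3*r^2 + r - 2)/(3*r*(r + 5))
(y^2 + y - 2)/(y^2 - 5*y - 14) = (y - 1)/(y - 7)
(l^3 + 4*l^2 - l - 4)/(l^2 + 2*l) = (l^3 + 4*l^2 - l - 4)/(l*(l + 2))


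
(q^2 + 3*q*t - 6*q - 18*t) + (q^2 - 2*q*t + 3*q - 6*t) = 2*q^2 + q*t - 3*q - 24*t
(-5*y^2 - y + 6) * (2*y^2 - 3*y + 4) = -10*y^4 + 13*y^3 - 5*y^2 - 22*y + 24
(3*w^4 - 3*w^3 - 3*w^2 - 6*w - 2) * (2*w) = 6*w^5 - 6*w^4 - 6*w^3 - 12*w^2 - 4*w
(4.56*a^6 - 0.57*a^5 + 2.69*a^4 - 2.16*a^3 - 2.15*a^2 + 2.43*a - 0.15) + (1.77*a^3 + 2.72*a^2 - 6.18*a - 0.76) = 4.56*a^6 - 0.57*a^5 + 2.69*a^4 - 0.39*a^3 + 0.57*a^2 - 3.75*a - 0.91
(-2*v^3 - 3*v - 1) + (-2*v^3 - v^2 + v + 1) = -4*v^3 - v^2 - 2*v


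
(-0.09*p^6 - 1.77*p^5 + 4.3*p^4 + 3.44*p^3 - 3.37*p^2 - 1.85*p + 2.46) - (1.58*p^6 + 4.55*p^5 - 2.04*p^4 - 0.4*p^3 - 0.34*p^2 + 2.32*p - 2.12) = -1.67*p^6 - 6.32*p^5 + 6.34*p^4 + 3.84*p^3 - 3.03*p^2 - 4.17*p + 4.58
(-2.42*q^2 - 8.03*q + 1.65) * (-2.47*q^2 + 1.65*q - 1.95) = 5.9774*q^4 + 15.8411*q^3 - 12.606*q^2 + 18.381*q - 3.2175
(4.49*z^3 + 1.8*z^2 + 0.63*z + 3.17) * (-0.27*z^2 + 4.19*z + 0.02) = -1.2123*z^5 + 18.3271*z^4 + 7.4617*z^3 + 1.8198*z^2 + 13.2949*z + 0.0634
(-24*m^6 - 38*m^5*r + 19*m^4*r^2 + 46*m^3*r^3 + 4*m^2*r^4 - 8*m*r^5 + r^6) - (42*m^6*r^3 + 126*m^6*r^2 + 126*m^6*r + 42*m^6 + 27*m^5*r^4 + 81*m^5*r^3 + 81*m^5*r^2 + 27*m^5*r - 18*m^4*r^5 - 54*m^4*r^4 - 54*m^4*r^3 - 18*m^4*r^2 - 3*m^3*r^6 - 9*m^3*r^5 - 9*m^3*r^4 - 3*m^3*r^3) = -42*m^6*r^3 - 126*m^6*r^2 - 126*m^6*r - 66*m^6 - 27*m^5*r^4 - 81*m^5*r^3 - 81*m^5*r^2 - 65*m^5*r + 18*m^4*r^5 + 54*m^4*r^4 + 54*m^4*r^3 + 37*m^4*r^2 + 3*m^3*r^6 + 9*m^3*r^5 + 9*m^3*r^4 + 49*m^3*r^3 + 4*m^2*r^4 - 8*m*r^5 + r^6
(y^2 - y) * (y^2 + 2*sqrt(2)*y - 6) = y^4 - y^3 + 2*sqrt(2)*y^3 - 6*y^2 - 2*sqrt(2)*y^2 + 6*y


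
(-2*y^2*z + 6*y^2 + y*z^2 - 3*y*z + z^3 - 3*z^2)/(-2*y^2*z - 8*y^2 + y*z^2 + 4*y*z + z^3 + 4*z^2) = (z - 3)/(z + 4)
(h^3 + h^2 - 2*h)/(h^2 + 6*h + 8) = h*(h - 1)/(h + 4)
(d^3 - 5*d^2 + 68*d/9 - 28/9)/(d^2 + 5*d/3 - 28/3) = (3*d^2 - 8*d + 4)/(3*(d + 4))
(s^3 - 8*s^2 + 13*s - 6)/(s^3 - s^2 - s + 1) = (s - 6)/(s + 1)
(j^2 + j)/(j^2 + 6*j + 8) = j*(j + 1)/(j^2 + 6*j + 8)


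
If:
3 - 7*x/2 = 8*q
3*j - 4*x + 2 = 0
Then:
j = 4*x/3 - 2/3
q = 3/8 - 7*x/16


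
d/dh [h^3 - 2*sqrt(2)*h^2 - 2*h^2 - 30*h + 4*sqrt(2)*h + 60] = 3*h^2 - 4*sqrt(2)*h - 4*h - 30 + 4*sqrt(2)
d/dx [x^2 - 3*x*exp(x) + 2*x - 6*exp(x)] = -3*x*exp(x) + 2*x - 9*exp(x) + 2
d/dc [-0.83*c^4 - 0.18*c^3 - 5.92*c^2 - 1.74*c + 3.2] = -3.32*c^3 - 0.54*c^2 - 11.84*c - 1.74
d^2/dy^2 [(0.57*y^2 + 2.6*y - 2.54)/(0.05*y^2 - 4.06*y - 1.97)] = (1.73472347597681e-18*y^4 + 0.24442*y^3 + 0.298770000000001*y^2 + 4.63031999999997*y - 121.403482)/(0.000125*y^6 - 0.03045*y^5 + 2.457765*y^4 - 64.523956*y^3 - 96.835941*y^2 - 47.269362*y - 7.645373)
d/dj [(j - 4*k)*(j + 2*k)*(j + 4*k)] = 3*j^2 + 4*j*k - 16*k^2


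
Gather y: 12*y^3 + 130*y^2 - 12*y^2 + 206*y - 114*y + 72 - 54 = 12*y^3 + 118*y^2 + 92*y + 18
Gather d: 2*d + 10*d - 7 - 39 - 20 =12*d - 66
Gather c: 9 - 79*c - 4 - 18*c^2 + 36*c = -18*c^2 - 43*c + 5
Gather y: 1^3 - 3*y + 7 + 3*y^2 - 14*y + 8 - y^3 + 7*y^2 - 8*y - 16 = -y^3 + 10*y^2 - 25*y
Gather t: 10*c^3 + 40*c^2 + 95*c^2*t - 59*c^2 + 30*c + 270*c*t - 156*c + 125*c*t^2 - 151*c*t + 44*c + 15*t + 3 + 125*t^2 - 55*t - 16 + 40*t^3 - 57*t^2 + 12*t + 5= 10*c^3 - 19*c^2 - 82*c + 40*t^3 + t^2*(125*c + 68) + t*(95*c^2 + 119*c - 28) - 8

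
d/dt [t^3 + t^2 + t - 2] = 3*t^2 + 2*t + 1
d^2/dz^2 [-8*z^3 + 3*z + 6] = -48*z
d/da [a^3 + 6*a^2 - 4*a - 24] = 3*a^2 + 12*a - 4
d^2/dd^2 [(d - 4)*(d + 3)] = 2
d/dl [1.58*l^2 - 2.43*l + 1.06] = 3.16*l - 2.43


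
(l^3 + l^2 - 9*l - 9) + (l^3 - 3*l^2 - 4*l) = 2*l^3 - 2*l^2 - 13*l - 9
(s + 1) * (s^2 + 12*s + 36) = s^3 + 13*s^2 + 48*s + 36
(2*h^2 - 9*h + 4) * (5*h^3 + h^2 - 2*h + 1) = 10*h^5 - 43*h^4 + 7*h^3 + 24*h^2 - 17*h + 4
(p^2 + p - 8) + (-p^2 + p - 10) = 2*p - 18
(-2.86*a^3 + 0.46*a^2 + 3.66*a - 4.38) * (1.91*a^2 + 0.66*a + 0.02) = -5.4626*a^5 - 1.009*a^4 + 7.237*a^3 - 5.941*a^2 - 2.8176*a - 0.0876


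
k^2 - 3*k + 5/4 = (k - 5/2)*(k - 1/2)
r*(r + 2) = r^2 + 2*r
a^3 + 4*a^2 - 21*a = a*(a - 3)*(a + 7)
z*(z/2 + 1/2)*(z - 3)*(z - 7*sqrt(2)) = z^4/2 - 7*sqrt(2)*z^3/2 - z^3 - 3*z^2/2 + 7*sqrt(2)*z^2 + 21*sqrt(2)*z/2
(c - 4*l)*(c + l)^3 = c^4 - c^3*l - 9*c^2*l^2 - 11*c*l^3 - 4*l^4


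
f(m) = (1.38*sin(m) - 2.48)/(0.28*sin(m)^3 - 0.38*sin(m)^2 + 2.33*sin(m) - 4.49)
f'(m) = (1.38*sin(m) - 2.48)*(-0.84*sin(m)^2*cos(m) + 0.76*sin(m)*cos(m) - 2.33*cos(m))/(0.28*sin(m)^3 - 0.38*sin(m)^2 + 2.33*sin(m) - 4.49)^2 + 1.38*cos(m)/(0.28*sin(m)^3 - 0.38*sin(m)^2 + 2.33*sin(m) - 4.49)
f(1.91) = 0.49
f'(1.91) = 0.03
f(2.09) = 0.50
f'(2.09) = 0.04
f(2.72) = 0.53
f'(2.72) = 0.06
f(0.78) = 0.51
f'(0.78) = -0.06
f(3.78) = 0.54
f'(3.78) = -0.04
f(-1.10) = 0.52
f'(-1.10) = 0.04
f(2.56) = 0.53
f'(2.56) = 0.06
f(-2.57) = 0.55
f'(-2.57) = -0.04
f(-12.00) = 0.53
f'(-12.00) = -0.06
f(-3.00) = 0.55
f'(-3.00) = 0.00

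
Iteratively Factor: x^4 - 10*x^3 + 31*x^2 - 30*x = (x - 3)*(x^3 - 7*x^2 + 10*x) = (x - 3)*(x - 2)*(x^2 - 5*x) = x*(x - 3)*(x - 2)*(x - 5)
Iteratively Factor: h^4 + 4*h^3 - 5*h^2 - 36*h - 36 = (h + 3)*(h^3 + h^2 - 8*h - 12) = (h - 3)*(h + 3)*(h^2 + 4*h + 4) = (h - 3)*(h + 2)*(h + 3)*(h + 2)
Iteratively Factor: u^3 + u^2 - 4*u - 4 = (u + 2)*(u^2 - u - 2) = (u + 1)*(u + 2)*(u - 2)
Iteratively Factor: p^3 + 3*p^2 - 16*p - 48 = (p - 4)*(p^2 + 7*p + 12) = (p - 4)*(p + 4)*(p + 3)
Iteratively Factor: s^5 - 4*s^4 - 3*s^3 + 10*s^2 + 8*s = (s)*(s^4 - 4*s^3 - 3*s^2 + 10*s + 8) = s*(s - 2)*(s^3 - 2*s^2 - 7*s - 4) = s*(s - 4)*(s - 2)*(s^2 + 2*s + 1) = s*(s - 4)*(s - 2)*(s + 1)*(s + 1)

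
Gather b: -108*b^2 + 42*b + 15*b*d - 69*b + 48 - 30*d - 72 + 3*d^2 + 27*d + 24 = -108*b^2 + b*(15*d - 27) + 3*d^2 - 3*d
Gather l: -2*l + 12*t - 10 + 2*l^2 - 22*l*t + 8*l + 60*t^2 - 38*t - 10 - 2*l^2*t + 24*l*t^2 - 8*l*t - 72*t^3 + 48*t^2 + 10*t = l^2*(2 - 2*t) + l*(24*t^2 - 30*t + 6) - 72*t^3 + 108*t^2 - 16*t - 20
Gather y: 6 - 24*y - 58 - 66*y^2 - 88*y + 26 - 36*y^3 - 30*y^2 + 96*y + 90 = -36*y^3 - 96*y^2 - 16*y + 64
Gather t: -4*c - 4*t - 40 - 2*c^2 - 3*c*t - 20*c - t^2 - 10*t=-2*c^2 - 24*c - t^2 + t*(-3*c - 14) - 40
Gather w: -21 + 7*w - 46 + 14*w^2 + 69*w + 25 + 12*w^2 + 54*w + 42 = 26*w^2 + 130*w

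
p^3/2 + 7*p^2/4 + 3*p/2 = p*(p/2 + 1)*(p + 3/2)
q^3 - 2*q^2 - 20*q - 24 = (q - 6)*(q + 2)^2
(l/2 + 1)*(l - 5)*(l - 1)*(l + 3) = l^4/2 - l^3/2 - 19*l^2/2 - 11*l/2 + 15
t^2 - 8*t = t*(t - 8)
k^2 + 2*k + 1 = (k + 1)^2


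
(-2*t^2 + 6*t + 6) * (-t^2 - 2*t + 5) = 2*t^4 - 2*t^3 - 28*t^2 + 18*t + 30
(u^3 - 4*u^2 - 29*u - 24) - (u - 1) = u^3 - 4*u^2 - 30*u - 23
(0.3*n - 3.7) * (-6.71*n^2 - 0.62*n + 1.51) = -2.013*n^3 + 24.641*n^2 + 2.747*n - 5.587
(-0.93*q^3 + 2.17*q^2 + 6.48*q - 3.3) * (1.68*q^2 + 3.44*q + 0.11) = -1.5624*q^5 + 0.4464*q^4 + 18.2489*q^3 + 16.9859*q^2 - 10.6392*q - 0.363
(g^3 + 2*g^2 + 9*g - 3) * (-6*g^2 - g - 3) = -6*g^5 - 13*g^4 - 59*g^3 + 3*g^2 - 24*g + 9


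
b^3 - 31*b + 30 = (b - 5)*(b - 1)*(b + 6)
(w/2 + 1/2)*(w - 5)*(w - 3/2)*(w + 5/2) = w^4/2 - 3*w^3/2 - 51*w^2/8 + 5*w + 75/8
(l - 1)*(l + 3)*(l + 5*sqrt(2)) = l^3 + 2*l^2 + 5*sqrt(2)*l^2 - 3*l + 10*sqrt(2)*l - 15*sqrt(2)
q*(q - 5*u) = q^2 - 5*q*u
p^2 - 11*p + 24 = (p - 8)*(p - 3)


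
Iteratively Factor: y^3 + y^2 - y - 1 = (y + 1)*(y^2 - 1) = (y + 1)^2*(y - 1)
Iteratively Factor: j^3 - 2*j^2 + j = (j - 1)*(j^2 - j) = j*(j - 1)*(j - 1)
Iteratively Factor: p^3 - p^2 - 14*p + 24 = (p + 4)*(p^2 - 5*p + 6) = (p - 2)*(p + 4)*(p - 3)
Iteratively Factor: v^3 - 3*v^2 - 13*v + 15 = (v - 1)*(v^2 - 2*v - 15) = (v - 5)*(v - 1)*(v + 3)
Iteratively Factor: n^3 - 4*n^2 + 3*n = (n)*(n^2 - 4*n + 3) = n*(n - 3)*(n - 1)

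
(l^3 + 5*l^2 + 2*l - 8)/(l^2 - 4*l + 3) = (l^2 + 6*l + 8)/(l - 3)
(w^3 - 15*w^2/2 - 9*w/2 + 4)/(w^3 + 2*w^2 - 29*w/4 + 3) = 2*(w^2 - 7*w - 8)/(2*w^2 + 5*w - 12)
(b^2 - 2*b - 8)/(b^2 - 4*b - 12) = (b - 4)/(b - 6)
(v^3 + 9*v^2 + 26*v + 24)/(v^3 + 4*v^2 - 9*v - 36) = (v + 2)/(v - 3)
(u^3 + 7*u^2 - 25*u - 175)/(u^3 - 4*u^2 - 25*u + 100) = (u + 7)/(u - 4)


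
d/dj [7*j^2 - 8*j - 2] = 14*j - 8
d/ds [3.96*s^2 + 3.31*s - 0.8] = 7.92*s + 3.31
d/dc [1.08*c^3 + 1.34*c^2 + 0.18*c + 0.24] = 3.24*c^2 + 2.68*c + 0.18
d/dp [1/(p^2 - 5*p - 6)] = (5 - 2*p)/(-p^2 + 5*p + 6)^2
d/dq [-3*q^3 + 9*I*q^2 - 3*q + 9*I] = -9*q^2 + 18*I*q - 3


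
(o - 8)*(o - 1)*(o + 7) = o^3 - 2*o^2 - 55*o + 56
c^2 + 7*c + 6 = (c + 1)*(c + 6)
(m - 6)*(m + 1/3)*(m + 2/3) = m^3 - 5*m^2 - 52*m/9 - 4/3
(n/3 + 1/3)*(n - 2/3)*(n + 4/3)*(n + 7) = n^4/3 + 26*n^3/9 + 103*n^2/27 - 22*n/27 - 56/27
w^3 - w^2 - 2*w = w*(w - 2)*(w + 1)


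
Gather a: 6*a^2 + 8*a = 6*a^2 + 8*a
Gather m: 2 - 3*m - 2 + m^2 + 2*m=m^2 - m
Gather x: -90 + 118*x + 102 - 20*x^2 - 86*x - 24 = -20*x^2 + 32*x - 12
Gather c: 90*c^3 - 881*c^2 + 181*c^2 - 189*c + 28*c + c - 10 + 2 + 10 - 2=90*c^3 - 700*c^2 - 160*c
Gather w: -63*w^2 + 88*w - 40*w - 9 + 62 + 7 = -63*w^2 + 48*w + 60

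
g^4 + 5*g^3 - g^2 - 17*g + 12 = (g - 1)^2*(g + 3)*(g + 4)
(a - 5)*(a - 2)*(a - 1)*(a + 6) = a^4 - 2*a^3 - 31*a^2 + 92*a - 60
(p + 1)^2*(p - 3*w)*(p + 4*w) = p^4 + p^3*w + 2*p^3 - 12*p^2*w^2 + 2*p^2*w + p^2 - 24*p*w^2 + p*w - 12*w^2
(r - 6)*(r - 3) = r^2 - 9*r + 18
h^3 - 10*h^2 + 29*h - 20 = (h - 5)*(h - 4)*(h - 1)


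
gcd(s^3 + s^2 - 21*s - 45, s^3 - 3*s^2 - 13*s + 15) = s^2 - 2*s - 15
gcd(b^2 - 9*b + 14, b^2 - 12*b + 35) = b - 7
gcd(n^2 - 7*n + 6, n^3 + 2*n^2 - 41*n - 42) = n - 6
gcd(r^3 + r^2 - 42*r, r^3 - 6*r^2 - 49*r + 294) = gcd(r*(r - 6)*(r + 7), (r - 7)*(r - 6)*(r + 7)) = r^2 + r - 42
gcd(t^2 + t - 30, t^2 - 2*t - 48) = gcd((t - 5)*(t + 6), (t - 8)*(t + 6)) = t + 6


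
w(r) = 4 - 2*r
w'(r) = -2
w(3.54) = -3.08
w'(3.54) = -2.00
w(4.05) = -4.10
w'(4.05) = -2.00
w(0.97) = 2.06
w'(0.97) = -2.00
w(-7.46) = 18.92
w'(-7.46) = -2.00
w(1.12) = 1.76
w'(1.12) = -2.00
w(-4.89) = 13.78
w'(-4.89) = -2.00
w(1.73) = 0.54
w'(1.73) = -2.00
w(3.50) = -3.00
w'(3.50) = -2.00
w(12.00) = -20.00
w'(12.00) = -2.00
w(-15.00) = 34.00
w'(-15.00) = -2.00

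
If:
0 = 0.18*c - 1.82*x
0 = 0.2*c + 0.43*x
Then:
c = 0.00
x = 0.00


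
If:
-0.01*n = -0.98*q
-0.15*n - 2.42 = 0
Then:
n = -16.13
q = -0.16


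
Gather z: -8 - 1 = -9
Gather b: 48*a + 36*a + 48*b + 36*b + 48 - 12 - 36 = 84*a + 84*b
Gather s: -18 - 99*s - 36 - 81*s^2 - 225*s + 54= -81*s^2 - 324*s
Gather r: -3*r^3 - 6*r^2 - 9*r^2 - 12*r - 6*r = -3*r^3 - 15*r^2 - 18*r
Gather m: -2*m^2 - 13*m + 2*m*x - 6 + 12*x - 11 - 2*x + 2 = -2*m^2 + m*(2*x - 13) + 10*x - 15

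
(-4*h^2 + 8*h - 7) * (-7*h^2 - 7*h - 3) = 28*h^4 - 28*h^3 + 5*h^2 + 25*h + 21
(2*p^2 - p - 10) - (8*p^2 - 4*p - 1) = -6*p^2 + 3*p - 9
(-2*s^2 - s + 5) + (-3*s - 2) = -2*s^2 - 4*s + 3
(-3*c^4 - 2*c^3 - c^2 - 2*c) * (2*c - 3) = -6*c^5 + 5*c^4 + 4*c^3 - c^2 + 6*c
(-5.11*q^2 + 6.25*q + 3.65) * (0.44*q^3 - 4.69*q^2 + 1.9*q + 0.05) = -2.2484*q^5 + 26.7159*q^4 - 37.4155*q^3 - 5.499*q^2 + 7.2475*q + 0.1825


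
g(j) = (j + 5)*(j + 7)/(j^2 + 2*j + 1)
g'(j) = (-2*j - 2)*(j + 5)*(j + 7)/(j^2 + 2*j + 1)^2 + (j + 5)/(j^2 + 2*j + 1) + (j + 7)/(j^2 + 2*j + 1)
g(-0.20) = 51.00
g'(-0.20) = -109.38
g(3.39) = 4.52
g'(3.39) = -1.09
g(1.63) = 8.27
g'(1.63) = -4.08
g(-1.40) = 126.00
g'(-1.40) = 687.50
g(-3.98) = 0.35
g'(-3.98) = 0.69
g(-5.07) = -0.01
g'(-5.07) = 0.11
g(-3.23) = 1.34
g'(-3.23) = 2.32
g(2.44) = 5.94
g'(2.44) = -2.02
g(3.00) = 5.00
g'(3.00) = -1.38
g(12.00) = 1.91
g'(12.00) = -0.08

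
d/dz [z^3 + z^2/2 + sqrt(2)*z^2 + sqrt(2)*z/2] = 3*z^2 + z + 2*sqrt(2)*z + sqrt(2)/2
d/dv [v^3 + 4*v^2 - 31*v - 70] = 3*v^2 + 8*v - 31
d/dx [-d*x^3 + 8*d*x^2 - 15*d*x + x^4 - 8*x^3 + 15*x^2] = -3*d*x^2 + 16*d*x - 15*d + 4*x^3 - 24*x^2 + 30*x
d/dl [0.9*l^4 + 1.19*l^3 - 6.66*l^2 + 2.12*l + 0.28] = 3.6*l^3 + 3.57*l^2 - 13.32*l + 2.12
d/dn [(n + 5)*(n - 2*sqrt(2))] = 2*n - 2*sqrt(2) + 5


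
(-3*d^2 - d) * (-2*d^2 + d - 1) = 6*d^4 - d^3 + 2*d^2 + d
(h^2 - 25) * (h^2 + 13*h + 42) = h^4 + 13*h^3 + 17*h^2 - 325*h - 1050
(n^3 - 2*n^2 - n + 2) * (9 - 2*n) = -2*n^4 + 13*n^3 - 16*n^2 - 13*n + 18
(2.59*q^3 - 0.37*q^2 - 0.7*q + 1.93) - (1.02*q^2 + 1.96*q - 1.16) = 2.59*q^3 - 1.39*q^2 - 2.66*q + 3.09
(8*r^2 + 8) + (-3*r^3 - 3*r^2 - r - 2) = -3*r^3 + 5*r^2 - r + 6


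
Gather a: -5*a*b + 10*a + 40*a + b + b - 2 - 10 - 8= a*(50 - 5*b) + 2*b - 20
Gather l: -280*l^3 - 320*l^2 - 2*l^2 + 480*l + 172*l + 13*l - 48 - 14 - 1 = -280*l^3 - 322*l^2 + 665*l - 63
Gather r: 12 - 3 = 9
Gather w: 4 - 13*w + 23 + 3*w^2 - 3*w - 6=3*w^2 - 16*w + 21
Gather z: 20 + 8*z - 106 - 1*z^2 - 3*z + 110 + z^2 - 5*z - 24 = 0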